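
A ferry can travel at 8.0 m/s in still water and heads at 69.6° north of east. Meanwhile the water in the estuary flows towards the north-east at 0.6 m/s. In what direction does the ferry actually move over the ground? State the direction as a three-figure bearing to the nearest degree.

Taking east as x and north as y: velocity relative to the water = (2.789, 7.498) m/s; the water relative to ground = (0.424, 0.424) m/s.
Velocity relative to ground = (2.789, 7.498) + (0.424, 0.424) = (3.213, 7.923) m/s.
Bearing = atan2(3.21, 7.92) = 22.07° clockwise from north.

022°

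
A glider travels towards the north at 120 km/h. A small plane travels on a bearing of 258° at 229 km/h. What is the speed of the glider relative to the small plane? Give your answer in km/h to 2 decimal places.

Taking east as x and north as y: glider velocity = (0.000, 120.000) km/h; small plane velocity = (-223.996, -47.612) km/h.
Velocity of glider relative to small plane = (0.000, 120.000) − (-223.996, -47.612) = (223.996, 167.612) km/h.
Magnitude = |(223.996, 167.612)| = 279.764 km/h.

279.76 km/h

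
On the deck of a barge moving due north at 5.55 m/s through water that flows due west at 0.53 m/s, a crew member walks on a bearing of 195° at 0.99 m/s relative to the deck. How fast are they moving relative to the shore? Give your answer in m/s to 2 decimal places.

4.66 m/s

In east/north components (m/s): crew member relative to barge = (-0.256, -0.956); barge relative to water = (0.000, 5.550); water relative to ground = (-0.530, 0.000).
Sum = (-0.786, 4.594) m/s.
Speed = |(-0.786, 4.594)| = 4.661 m/s.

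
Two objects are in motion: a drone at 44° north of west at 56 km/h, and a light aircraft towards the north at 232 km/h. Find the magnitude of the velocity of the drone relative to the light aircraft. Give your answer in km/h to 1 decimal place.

197.3 km/h

Taking east as x and north as y: drone velocity = (-40.283, 38.901) km/h; light aircraft velocity = (0.000, 232.000) km/h.
Velocity of drone relative to light aircraft = (-40.283, 38.901) − (0.000, 232.000) = (-40.283, -193.099) km/h.
Magnitude = |(-40.283, -193.099)| = 197.256 km/h.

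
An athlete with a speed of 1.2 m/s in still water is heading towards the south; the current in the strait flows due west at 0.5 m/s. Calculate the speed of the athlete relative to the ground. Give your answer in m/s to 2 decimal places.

Taking east as x and north as y: velocity relative to the water = (0.000, -1.200) m/s; the water relative to ground = (-0.500, 0.000) m/s.
Velocity relative to ground = (0.000, -1.200) + (-0.500, 0.000) = (-0.500, -1.200) m/s.
Speed = |(-0.500, -1.200)| = 1.300 m/s.

1.30 m/s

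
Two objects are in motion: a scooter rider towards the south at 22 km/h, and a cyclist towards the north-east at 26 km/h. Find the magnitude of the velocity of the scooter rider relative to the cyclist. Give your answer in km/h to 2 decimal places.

Taking east as x and north as y: scooter rider velocity = (0.000, -22.000) km/h; cyclist velocity = (18.385, 18.385) km/h.
Velocity of scooter rider relative to cyclist = (0.000, -22.000) − (18.385, 18.385) = (-18.385, -40.385) km/h.
Magnitude = |(-18.385, -40.385)| = 44.373 km/h.

44.37 km/h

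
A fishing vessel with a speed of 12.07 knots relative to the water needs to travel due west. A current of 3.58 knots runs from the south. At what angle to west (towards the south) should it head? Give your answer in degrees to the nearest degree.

17°

The current pushes perpendicular to the desired track; the heading must have a component into the current equal to 3.58 knots: 12.07 sin θ = 3.58.
sin θ = 0.2966, so θ = 17.254°.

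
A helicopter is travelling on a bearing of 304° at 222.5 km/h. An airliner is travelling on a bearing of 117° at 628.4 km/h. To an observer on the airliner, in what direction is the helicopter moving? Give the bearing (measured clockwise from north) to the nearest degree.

Taking east as x and north as y: helicopter velocity = (-184.461, 124.420) km/h; airliner velocity = (559.908, -285.288) km/h.
Velocity of helicopter relative to airliner = (-184.461, 124.420) − (559.908, -285.288) = (-744.369, 409.708) km/h.
Bearing = atan2(-744.37, 409.71) = 298.83° clockwise from north.

299°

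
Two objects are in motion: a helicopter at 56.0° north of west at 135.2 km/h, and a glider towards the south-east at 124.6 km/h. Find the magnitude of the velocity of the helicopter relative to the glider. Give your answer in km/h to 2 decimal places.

258.61 km/h

Taking east as x and north as y: helicopter velocity = (-75.603, 112.086) km/h; glider velocity = (88.106, -88.106) km/h.
Velocity of helicopter relative to glider = (-75.603, 112.086) − (88.106, -88.106) = (-163.708, 200.191) km/h.
Magnitude = |(-163.708, 200.191)| = 258.606 km/h.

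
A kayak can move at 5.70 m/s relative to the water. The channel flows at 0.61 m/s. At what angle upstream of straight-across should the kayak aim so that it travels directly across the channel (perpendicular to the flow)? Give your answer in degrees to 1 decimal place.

6.1°

To cancel the current, the upstream component of the kayak's velocity must equal the flow: 5.70 sin θ = 0.61.
sin θ = 0.61 / 5.70 = 0.1070.
θ = arcsin(0.1070) = 6.143°.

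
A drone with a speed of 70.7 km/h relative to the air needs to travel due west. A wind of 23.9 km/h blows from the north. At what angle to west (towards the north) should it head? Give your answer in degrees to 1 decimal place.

19.8°

The wind pushes perpendicular to the desired track; the heading must have a component into the wind equal to 23.9 km/h: 70.7 sin θ = 23.9.
sin θ = 0.3380, so θ = 19.758°.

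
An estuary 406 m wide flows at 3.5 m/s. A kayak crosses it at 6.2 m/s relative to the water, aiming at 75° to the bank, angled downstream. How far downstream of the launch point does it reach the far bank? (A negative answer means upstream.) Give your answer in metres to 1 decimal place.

Perpendicular speed = 5.989 m/s; crossing time = 406 / 5.989 = 67.794 s.
Net downstream speed = 5.105 m/s.
Drift = 5.105 × 67.794 = 346.066 m (downstream).

346.1 m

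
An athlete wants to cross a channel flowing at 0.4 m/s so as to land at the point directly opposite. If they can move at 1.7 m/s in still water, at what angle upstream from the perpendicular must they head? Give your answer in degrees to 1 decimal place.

13.6°

To cancel the current, the upstream component of the athlete's velocity must equal the flow: 1.7 sin θ = 0.4.
sin θ = 0.4 / 1.7 = 0.2353.
θ = arcsin(0.2353) = 13.609°.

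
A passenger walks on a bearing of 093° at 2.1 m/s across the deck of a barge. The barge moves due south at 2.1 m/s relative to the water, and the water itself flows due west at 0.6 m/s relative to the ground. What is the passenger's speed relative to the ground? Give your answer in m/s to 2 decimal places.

In east/north components (m/s): passenger relative to barge = (2.097, -0.110); barge relative to water = (0.000, -2.100); water relative to ground = (-0.600, 0.000).
Sum = (1.497, -2.210) m/s.
Speed = |(1.497, -2.210)| = 2.669 m/s.

2.67 m/s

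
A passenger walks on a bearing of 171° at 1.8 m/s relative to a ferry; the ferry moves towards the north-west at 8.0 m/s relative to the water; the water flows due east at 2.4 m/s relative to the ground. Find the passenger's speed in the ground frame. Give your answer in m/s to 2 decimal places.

4.89 m/s

In east/north components (m/s): passenger relative to ferry = (0.282, -1.778); ferry relative to water = (-5.657, 5.657); water relative to ground = (2.400, 0.000).
Sum = (-2.975, 3.879) m/s.
Speed = |(-2.975, 3.879)| = 4.889 m/s.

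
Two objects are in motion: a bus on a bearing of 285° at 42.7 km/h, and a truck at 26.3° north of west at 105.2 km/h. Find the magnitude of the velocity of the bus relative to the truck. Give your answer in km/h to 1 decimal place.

63.9 km/h

Taking east as x and north as y: bus velocity = (-41.245, 11.052) km/h; truck velocity = (-94.310, 46.611) km/h.
Velocity of bus relative to truck = (-41.245, 11.052) − (-94.310, 46.611) = (53.065, -35.560) km/h.
Magnitude = |(53.065, -35.560)| = 63.878 km/h.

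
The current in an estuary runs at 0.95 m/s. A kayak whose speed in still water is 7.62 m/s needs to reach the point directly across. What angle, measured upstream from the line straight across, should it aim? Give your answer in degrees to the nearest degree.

7°

To cancel the current, the upstream component of the kayak's velocity must equal the flow: 7.62 sin θ = 0.95.
sin θ = 0.95 / 7.62 = 0.1247.
θ = arcsin(0.1247) = 7.162°.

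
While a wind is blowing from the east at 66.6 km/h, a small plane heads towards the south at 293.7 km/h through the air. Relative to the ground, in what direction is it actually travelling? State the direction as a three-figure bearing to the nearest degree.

193°

Taking east as x and north as y: velocity relative to the air = (0.000, -293.700) km/h; the air relative to ground = (-66.600, 0.000) km/h.
Velocity relative to ground = (0.000, -293.700) + (-66.600, 0.000) = (-66.600, -293.700) km/h.
Bearing = atan2(-66.60, -293.70) = 192.78° clockwise from north.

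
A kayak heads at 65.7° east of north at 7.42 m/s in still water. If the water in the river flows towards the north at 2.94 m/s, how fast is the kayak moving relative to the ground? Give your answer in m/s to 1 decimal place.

Taking east as x and north as y: velocity relative to the water = (6.763, 3.053) m/s; the water relative to ground = (0.000, 2.940) m/s.
Velocity relative to ground = (6.763, 3.053) + (0.000, 2.940) = (6.763, 5.993) m/s.
Speed = |(6.763, 5.993)| = 9.036 m/s.

9.0 m/s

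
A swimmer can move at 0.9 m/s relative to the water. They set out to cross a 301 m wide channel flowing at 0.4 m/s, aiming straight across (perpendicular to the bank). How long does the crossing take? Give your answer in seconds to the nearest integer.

334 s

The component of the swimmer's velocity perpendicular to the bank is 0.9 m/s.
Only the cross-stream component determines the crossing time; the current contributes nothing perpendicular to the bank.
Time = 301 / 0.900 = 334.444 s.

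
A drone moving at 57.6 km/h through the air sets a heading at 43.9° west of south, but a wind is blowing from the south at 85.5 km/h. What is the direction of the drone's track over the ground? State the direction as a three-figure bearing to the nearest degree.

Taking east as x and north as y: velocity relative to the air = (-39.940, -41.504) km/h; the air relative to ground = (0.000, 85.500) km/h.
Velocity relative to ground = (-39.940, -41.504) + (0.000, 85.500) = (-39.940, 43.996) km/h.
Bearing = atan2(-39.94, 44.00) = 317.77° clockwise from north.

318°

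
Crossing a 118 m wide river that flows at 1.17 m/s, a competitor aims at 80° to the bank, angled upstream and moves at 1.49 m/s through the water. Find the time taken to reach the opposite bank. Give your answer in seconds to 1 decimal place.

The component of the competitor's velocity perpendicular to the bank is 1.49 × sin 80° = 1.467 m/s.
The current is parallel to the bank, so it does not affect the crossing time.
Time = 118 / 1.467 = 80.416 s.

80.4 s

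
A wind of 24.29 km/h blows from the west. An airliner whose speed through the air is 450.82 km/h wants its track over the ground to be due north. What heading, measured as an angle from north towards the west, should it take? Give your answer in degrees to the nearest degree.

3°

The wind pushes perpendicular to the desired track; the heading must have a component into the wind equal to 24.29 km/h: 450.82 sin θ = 24.29.
sin θ = 0.0539, so θ = 3.089°.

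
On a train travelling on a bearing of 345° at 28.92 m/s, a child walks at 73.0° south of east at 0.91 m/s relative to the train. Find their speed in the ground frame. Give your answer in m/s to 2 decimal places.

28.01 m/s

Taking east as x and north as y: train velocity = (-7.485, 27.935) m/s; child velocity relative to train = (0.266, -0.870) m/s.
Velocity relative to ground = (-7.485, 27.935) + (0.266, -0.870) = (-7.219, 27.064) m/s.
Speed = |(-7.219, 27.064)| = 28.011 m/s.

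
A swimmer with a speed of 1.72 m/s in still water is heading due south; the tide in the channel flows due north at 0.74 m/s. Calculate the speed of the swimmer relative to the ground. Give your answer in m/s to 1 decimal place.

Taking east as x and north as y: velocity relative to the water = (0.000, -1.720) m/s; the water relative to ground = (0.000, 0.740) m/s.
Velocity relative to ground = (0.000, -1.720) + (0.000, 0.740) = (0.000, -0.980) m/s.
Speed = |(0.000, -0.980)| = 0.980 m/s.

1.0 m/s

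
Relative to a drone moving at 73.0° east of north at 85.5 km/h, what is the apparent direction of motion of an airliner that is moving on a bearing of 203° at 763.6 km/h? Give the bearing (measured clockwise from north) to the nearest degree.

Taking east as x and north as y: airliner velocity = (-298.362, -702.898) km/h; drone velocity = (81.764, 24.998) km/h.
Velocity of airliner relative to drone = (-298.362, -702.898) − (81.764, 24.998) = (-380.126, -727.895) km/h.
Bearing = atan2(-380.13, -727.90) = 207.57° clockwise from north.

208°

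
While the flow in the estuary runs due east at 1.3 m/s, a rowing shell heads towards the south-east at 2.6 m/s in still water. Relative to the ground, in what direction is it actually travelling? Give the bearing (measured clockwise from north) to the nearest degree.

120°

Taking east as x and north as y: velocity relative to the water = (1.838, -1.838) m/s; the water relative to ground = (1.300, 0.000) m/s.
Velocity relative to ground = (1.838, -1.838) + (1.300, 0.000) = (3.138, -1.838) m/s.
Bearing = atan2(3.14, -1.84) = 120.36° clockwise from north.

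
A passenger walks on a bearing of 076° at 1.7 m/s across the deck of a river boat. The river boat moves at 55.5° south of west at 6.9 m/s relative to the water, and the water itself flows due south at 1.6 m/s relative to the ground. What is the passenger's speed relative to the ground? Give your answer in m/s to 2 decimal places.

7.24 m/s

In east/north components (m/s): passenger relative to river boat = (1.650, 0.411); river boat relative to water = (-3.908, -5.686); water relative to ground = (0.000, -1.600).
Sum = (-2.259, -6.875) m/s.
Speed = |(-2.259, -6.875)| = 7.237 m/s.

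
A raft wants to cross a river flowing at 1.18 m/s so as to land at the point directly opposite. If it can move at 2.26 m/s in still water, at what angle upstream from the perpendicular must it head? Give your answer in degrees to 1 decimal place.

To cancel the current, the upstream component of the raft's velocity must equal the flow: 2.26 sin θ = 1.18.
sin θ = 1.18 / 2.26 = 0.5221.
θ = arcsin(0.5221) = 31.475°.

31.5°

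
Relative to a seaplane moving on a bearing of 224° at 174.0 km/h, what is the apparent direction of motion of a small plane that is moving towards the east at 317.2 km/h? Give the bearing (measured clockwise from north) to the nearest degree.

Taking east as x and north as y: small plane velocity = (317.200, 0.000) km/h; seaplane velocity = (-120.871, -125.165) km/h.
Velocity of small plane relative to seaplane = (317.200, 0.000) − (-120.871, -125.165) = (438.071, 125.165) km/h.
Bearing = atan2(438.07, 125.17) = 74.05° clockwise from north.

074°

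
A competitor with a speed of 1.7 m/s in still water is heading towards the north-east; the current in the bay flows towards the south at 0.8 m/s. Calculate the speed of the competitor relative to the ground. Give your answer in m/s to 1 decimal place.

Taking east as x and north as y: velocity relative to the water = (1.202, 1.202) m/s; the water relative to ground = (0.000, -0.800) m/s.
Velocity relative to ground = (1.202, 1.202) + (0.000, -0.800) = (1.202, 0.402) m/s.
Speed = |(1.202, 0.402)| = 1.268 m/s.

1.3 m/s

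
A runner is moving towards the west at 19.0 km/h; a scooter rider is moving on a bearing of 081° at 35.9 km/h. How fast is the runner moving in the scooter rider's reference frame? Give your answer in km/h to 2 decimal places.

54.75 km/h

Taking east as x and north as y: runner velocity = (-19.000, 0.000) km/h; scooter rider velocity = (35.458, 5.616) km/h.
Velocity of runner relative to scooter rider = (-19.000, 0.000) − (35.458, 5.616) = (-54.458, -5.616) km/h.
Magnitude = |(-54.458, -5.616)| = 54.747 km/h.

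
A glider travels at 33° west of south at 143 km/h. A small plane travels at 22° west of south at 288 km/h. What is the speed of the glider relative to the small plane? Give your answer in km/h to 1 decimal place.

Taking east as x and north as y: glider velocity = (-77.883, -119.930) km/h; small plane velocity = (-107.887, -267.029) km/h.
Velocity of glider relative to small plane = (-77.883, -119.930) − (-107.887, -267.029) = (30.003, 147.099) km/h.
Magnitude = |(30.003, 147.099)| = 150.128 km/h.

150.1 km/h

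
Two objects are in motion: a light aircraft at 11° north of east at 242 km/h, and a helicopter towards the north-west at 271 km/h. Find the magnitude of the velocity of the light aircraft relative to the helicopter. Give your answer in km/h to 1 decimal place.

Taking east as x and north as y: light aircraft velocity = (237.554, 46.176) km/h; helicopter velocity = (-191.626, 191.626) km/h.
Velocity of light aircraft relative to helicopter = (237.554, 46.176) − (-191.626, 191.626) = (429.180, -145.450) km/h.
Magnitude = |(429.180, -145.450)| = 453.157 km/h.

453.2 km/h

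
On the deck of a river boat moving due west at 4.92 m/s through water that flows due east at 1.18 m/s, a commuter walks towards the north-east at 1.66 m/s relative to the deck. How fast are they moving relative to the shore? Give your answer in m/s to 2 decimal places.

2.82 m/s

In east/north components (m/s): commuter relative to river boat = (1.174, 1.174); river boat relative to water = (-4.920, 0.000); water relative to ground = (1.180, 0.000).
Sum = (-2.566, 1.174) m/s.
Speed = |(-2.566, 1.174)| = 2.822 m/s.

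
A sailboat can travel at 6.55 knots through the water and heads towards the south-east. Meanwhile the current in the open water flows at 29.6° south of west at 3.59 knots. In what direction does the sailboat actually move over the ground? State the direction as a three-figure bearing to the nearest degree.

167°

Taking east as x and north as y: velocity relative to the water = (4.632, -4.632) knots; the water relative to ground = (-3.121, -1.773) knots.
Velocity relative to ground = (4.632, -4.632) + (-3.121, -1.773) = (1.510, -6.405) knots.
Bearing = atan2(1.51, -6.40) = 166.73° clockwise from north.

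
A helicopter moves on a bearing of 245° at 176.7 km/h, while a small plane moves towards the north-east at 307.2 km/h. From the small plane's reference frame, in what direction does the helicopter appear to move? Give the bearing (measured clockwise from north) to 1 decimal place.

Taking east as x and north as y: helicopter velocity = (-160.145, -74.677) km/h; small plane velocity = (217.223, 217.223) km/h.
Velocity of helicopter relative to small plane = (-160.145, -74.677) − (217.223, 217.223) = (-377.368, -291.900) km/h.
Bearing = atan2(-377.37, -291.90) = 232.28° clockwise from north.

232.3°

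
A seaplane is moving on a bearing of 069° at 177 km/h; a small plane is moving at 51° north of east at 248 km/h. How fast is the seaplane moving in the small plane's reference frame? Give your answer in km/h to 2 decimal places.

Taking east as x and north as y: seaplane velocity = (165.244, 63.431) km/h; small plane velocity = (156.071, 192.732) km/h.
Velocity of seaplane relative to small plane = (165.244, 63.431) − (156.071, 192.732) = (9.172, -129.301) km/h.
Magnitude = |(9.172, -129.301)| = 129.626 km/h.

129.63 km/h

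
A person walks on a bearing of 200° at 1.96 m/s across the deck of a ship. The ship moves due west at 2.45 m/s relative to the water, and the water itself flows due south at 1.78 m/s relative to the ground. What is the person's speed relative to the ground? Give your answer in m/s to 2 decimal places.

4.78 m/s

In east/north components (m/s): person relative to ship = (-0.670, -1.842); ship relative to water = (-2.450, 0.000); water relative to ground = (0.000, -1.780).
Sum = (-3.120, -3.622) m/s.
Speed = |(-3.120, -3.622)| = 4.781 m/s.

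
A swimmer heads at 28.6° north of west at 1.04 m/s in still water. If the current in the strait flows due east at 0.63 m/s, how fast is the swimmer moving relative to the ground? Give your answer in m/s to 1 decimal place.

Taking east as x and north as y: velocity relative to the water = (-0.913, 0.498) m/s; the water relative to ground = (0.630, 0.000) m/s.
Velocity relative to ground = (-0.913, 0.498) + (0.630, 0.000) = (-0.283, 0.498) m/s.
Speed = |(-0.283, 0.498)| = 0.573 m/s.

0.6 m/s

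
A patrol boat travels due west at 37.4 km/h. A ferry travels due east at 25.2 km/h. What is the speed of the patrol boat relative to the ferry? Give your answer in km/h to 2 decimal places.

62.60 km/h

Taking east as x and north as y: patrol boat velocity = (-37.400, 0.000) km/h; ferry velocity = (25.200, 0.000) km/h.
Velocity of patrol boat relative to ferry = (-37.400, 0.000) − (25.200, 0.000) = (-62.600, 0.000) km/h.
Magnitude = |(-62.600, 0.000)| = 62.600 km/h.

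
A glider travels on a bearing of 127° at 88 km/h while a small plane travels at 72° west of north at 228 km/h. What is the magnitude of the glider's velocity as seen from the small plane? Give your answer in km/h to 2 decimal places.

Taking east as x and north as y: glider velocity = (70.280, -52.960) km/h; small plane velocity = (-216.841, 70.456) km/h.
Velocity of glider relative to small plane = (70.280, -52.960) − (-216.841, 70.456) = (287.121, -123.416) km/h.
Magnitude = |(287.121, -123.416)| = 312.522 km/h.

312.52 km/h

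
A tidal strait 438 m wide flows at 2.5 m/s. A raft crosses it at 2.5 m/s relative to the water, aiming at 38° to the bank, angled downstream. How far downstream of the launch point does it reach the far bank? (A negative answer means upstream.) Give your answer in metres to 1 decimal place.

Perpendicular speed = 1.539 m/s; crossing time = 438 / 1.539 = 284.572 s.
Net downstream speed = 4.470 m/s.
Drift = 4.470 × 284.572 = 1272.044 m (downstream).

1272.0 m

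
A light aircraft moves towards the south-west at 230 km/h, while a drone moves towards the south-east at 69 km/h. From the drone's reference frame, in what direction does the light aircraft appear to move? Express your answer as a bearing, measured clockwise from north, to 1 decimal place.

241.7°

Taking east as x and north as y: light aircraft velocity = (-162.635, -162.635) km/h; drone velocity = (48.790, -48.790) km/h.
Velocity of light aircraft relative to drone = (-162.635, -162.635) − (48.790, -48.790) = (-211.425, -113.844) km/h.
Bearing = atan2(-211.42, -113.84) = 241.70° clockwise from north.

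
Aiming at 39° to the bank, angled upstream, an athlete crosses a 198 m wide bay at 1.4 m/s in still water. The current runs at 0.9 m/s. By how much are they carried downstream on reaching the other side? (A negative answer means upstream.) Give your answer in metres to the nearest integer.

-42 m

Perpendicular speed = 0.881 m/s; crossing time = 198 / 0.881 = 224.732 s.
Net downstream speed = -0.188 m/s.
Drift = -0.188 × 224.732 = -42.251 m (upstream).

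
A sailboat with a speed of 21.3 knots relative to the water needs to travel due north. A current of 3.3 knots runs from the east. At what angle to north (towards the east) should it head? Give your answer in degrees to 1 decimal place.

The current pushes perpendicular to the desired track; the heading must have a component into the current equal to 3.3 knots: 21.3 sin θ = 3.3.
sin θ = 0.1549, so θ = 8.913°.

8.9°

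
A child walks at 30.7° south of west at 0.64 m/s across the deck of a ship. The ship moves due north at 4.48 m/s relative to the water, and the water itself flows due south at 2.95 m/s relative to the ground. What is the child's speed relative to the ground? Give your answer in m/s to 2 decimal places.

1.32 m/s

In east/north components (m/s): child relative to ship = (-0.550, -0.327); ship relative to water = (0.000, 4.480); water relative to ground = (0.000, -2.950).
Sum = (-0.550, 1.203) m/s.
Speed = |(-0.550, 1.203)| = 1.323 m/s.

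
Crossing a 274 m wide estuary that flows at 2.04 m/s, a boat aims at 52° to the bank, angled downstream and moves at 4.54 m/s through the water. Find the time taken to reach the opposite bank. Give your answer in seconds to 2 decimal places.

The component of the boat's velocity perpendicular to the bank is 4.54 × sin 52° = 3.578 m/s.
The current is parallel to the bank, so it does not affect the crossing time.
Time = 274 / 3.578 = 76.588 s.

76.59 s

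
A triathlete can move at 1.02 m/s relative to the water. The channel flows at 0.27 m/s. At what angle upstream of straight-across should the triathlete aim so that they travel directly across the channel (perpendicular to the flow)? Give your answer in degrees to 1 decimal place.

15.3°

To cancel the current, the upstream component of the triathlete's velocity must equal the flow: 1.02 sin θ = 0.27.
sin θ = 0.27 / 1.02 = 0.2647.
θ = arcsin(0.2647) = 15.349°.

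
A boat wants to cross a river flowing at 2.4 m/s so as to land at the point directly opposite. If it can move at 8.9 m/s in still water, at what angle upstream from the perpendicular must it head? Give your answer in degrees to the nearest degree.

16°

To cancel the current, the upstream component of the boat's velocity must equal the flow: 8.9 sin θ = 2.4.
sin θ = 2.4 / 8.9 = 0.2697.
θ = arcsin(0.2697) = 15.644°.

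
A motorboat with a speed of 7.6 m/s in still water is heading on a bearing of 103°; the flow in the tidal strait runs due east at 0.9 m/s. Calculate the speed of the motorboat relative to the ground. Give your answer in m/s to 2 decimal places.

8.48 m/s

Taking east as x and north as y: velocity relative to the water = (7.405, -1.710) m/s; the water relative to ground = (0.900, 0.000) m/s.
Velocity relative to ground = (7.405, -1.710) + (0.900, 0.000) = (8.305, -1.710) m/s.
Speed = |(8.305, -1.710)| = 8.479 m/s.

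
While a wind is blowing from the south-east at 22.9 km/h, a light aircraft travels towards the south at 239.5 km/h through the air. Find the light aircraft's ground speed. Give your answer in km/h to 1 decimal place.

Taking east as x and north as y: velocity relative to the air = (0.000, -239.500) km/h; the air relative to ground = (-16.193, 16.193) km/h.
Velocity relative to ground = (0.000, -239.500) + (-16.193, 16.193) = (-16.193, -223.307) km/h.
Speed = |(-16.193, -223.307)| = 223.894 km/h.

223.9 km/h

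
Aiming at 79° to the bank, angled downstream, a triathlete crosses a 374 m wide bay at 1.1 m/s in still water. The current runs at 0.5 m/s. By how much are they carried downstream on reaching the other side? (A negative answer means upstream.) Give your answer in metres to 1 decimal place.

Perpendicular speed = 1.080 m/s; crossing time = 374 / 1.080 = 346.364 s.
Net downstream speed = 0.710 m/s.
Drift = 0.710 × 346.364 = 245.880 m (downstream).

245.9 m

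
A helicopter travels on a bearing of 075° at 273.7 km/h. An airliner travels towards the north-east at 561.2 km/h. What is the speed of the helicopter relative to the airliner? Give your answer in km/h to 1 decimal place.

Taking east as x and north as y: helicopter velocity = (264.374, 70.839) km/h; airliner velocity = (396.828, 396.828) km/h.
Velocity of helicopter relative to airliner = (264.374, 70.839) − (396.828, 396.828) = (-132.454, -325.990) km/h.
Magnitude = |(-132.454, -325.990)| = 351.871 km/h.

351.9 km/h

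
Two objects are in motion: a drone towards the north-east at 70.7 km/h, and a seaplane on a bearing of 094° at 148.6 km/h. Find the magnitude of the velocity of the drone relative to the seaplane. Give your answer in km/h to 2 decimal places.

115.31 km/h

Taking east as x and north as y: drone velocity = (49.992, 49.992) km/h; seaplane velocity = (148.238, -10.366) km/h.
Velocity of drone relative to seaplane = (49.992, 49.992) − (148.238, -10.366) = (-98.246, 60.358) km/h.
Magnitude = |(-98.246, 60.358)| = 115.305 km/h.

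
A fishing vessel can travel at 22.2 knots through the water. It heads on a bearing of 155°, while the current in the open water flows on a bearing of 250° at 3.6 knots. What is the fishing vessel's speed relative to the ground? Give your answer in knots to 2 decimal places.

22.18 knots

Taking east as x and north as y: velocity relative to the water = (9.382, -20.120) knots; the water relative to ground = (-3.383, -1.231) knots.
Velocity relative to ground = (9.382, -20.120) + (-3.383, -1.231) = (5.999, -21.351) knots.
Speed = |(5.999, -21.351)| = 22.178 knots.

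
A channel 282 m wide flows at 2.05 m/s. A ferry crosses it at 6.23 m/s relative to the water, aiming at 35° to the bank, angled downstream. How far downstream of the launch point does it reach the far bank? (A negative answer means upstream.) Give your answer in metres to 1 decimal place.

Perpendicular speed = 3.573 m/s; crossing time = 282 / 3.573 = 78.917 s.
Net downstream speed = 7.153 m/s.
Drift = 7.153 × 78.917 = 564.517 m (downstream).

564.5 m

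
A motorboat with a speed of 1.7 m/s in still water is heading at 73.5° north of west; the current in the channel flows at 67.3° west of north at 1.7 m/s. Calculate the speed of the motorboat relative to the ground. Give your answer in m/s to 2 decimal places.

3.07 m/s

Taking east as x and north as y: velocity relative to the water = (-0.483, 1.630) m/s; the water relative to ground = (-1.568, 0.656) m/s.
Velocity relative to ground = (-0.483, 1.630) + (-1.568, 0.656) = (-2.051, 2.286) m/s.
Speed = |(-2.051, 2.286)| = 3.071 m/s.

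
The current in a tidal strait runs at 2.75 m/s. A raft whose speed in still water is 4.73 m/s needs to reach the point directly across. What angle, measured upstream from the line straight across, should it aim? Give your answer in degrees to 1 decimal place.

To cancel the current, the upstream component of the raft's velocity must equal the flow: 4.73 sin θ = 2.75.
sin θ = 2.75 / 4.73 = 0.5814.
θ = arcsin(0.5814) = 35.549°.

35.5°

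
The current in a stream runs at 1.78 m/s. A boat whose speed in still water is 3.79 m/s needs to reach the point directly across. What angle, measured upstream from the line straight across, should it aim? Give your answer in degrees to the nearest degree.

To cancel the current, the upstream component of the boat's velocity must equal the flow: 3.79 sin θ = 1.78.
sin θ = 1.78 / 3.79 = 0.4697.
θ = arcsin(0.4697) = 28.012°.

28°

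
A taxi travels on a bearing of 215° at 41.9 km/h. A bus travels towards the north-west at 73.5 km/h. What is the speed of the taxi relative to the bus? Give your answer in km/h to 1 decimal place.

Taking east as x and north as y: taxi velocity = (-24.033, -34.322) km/h; bus velocity = (-51.972, 51.972) km/h.
Velocity of taxi relative to bus = (-24.033, -34.322) − (-51.972, 51.972) = (27.939, -86.295) km/h.
Magnitude = |(27.939, -86.295)| = 90.705 km/h.

90.7 km/h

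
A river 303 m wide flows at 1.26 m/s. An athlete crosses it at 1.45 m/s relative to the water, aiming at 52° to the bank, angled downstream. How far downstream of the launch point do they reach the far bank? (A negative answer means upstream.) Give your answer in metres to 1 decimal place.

Perpendicular speed = 1.143 m/s; crossing time = 303 / 1.143 = 265.181 s.
Net downstream speed = 2.153 m/s.
Drift = 2.153 × 265.181 = 570.858 m (downstream).

570.9 m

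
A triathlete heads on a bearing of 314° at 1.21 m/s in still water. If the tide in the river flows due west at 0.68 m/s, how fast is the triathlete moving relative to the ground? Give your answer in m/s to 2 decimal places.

1.76 m/s

Taking east as x and north as y: velocity relative to the water = (-0.870, 0.841) m/s; the water relative to ground = (-0.680, 0.000) m/s.
Velocity relative to ground = (-0.870, 0.841) + (-0.680, 0.000) = (-1.550, 0.841) m/s.
Speed = |(-1.550, 0.841)| = 1.764 m/s.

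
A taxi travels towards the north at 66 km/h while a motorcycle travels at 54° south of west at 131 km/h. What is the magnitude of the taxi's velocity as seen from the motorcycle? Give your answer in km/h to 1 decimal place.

188.4 km/h

Taking east as x and north as y: taxi velocity = (0.000, 66.000) km/h; motorcycle velocity = (-77.000, -105.981) km/h.
Velocity of taxi relative to motorcycle = (0.000, 66.000) − (-77.000, -105.981) = (77.000, 171.981) km/h.
Magnitude = |(77.000, 171.981)| = 188.432 km/h.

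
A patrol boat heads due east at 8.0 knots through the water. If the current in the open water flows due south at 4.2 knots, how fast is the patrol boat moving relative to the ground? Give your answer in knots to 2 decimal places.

9.04 knots

Taking east as x and north as y: velocity relative to the water = (8.000, 0.000) knots; the water relative to ground = (0.000, -4.200) knots.
Velocity relative to ground = (8.000, 0.000) + (0.000, -4.200) = (8.000, -4.200) knots.
Speed = |(8.000, -4.200)| = 9.035 knots.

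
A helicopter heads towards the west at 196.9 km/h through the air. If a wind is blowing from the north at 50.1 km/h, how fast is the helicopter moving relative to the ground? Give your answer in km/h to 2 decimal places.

203.17 km/h

Taking east as x and north as y: velocity relative to the air = (-196.900, 0.000) km/h; the air relative to ground = (0.000, -50.100) km/h.
Velocity relative to ground = (-196.900, 0.000) + (0.000, -50.100) = (-196.900, -50.100) km/h.
Speed = |(-196.900, -50.100)| = 203.174 km/h.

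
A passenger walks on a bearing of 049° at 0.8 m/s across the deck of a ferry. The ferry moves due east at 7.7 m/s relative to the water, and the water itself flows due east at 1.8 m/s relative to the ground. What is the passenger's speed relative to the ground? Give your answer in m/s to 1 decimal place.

In east/north components (m/s): passenger relative to ferry = (0.604, 0.525); ferry relative to water = (7.700, 0.000); water relative to ground = (1.800, 0.000).
Sum = (10.104, 0.525) m/s.
Speed = |(10.104, 0.525)| = 10.117 m/s.

10.1 m/s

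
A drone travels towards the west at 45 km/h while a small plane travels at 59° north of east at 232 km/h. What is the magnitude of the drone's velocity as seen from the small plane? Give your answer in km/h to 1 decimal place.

Taking east as x and north as y: drone velocity = (-45.000, 0.000) km/h; small plane velocity = (119.489, 198.863) km/h.
Velocity of drone relative to small plane = (-45.000, 0.000) − (119.489, 198.863) = (-164.489, -198.863) km/h.
Magnitude = |(-164.489, -198.863)| = 258.076 km/h.

258.1 km/h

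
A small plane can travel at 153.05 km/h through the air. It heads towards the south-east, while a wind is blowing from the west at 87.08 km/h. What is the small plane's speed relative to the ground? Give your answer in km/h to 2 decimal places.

223.28 km/h

Taking east as x and north as y: velocity relative to the air = (108.223, -108.223) km/h; the air relative to ground = (87.080, 0.000) km/h.
Velocity relative to ground = (108.223, -108.223) + (87.080, 0.000) = (195.303, -108.223) km/h.
Speed = |(195.303, -108.223)| = 223.283 km/h.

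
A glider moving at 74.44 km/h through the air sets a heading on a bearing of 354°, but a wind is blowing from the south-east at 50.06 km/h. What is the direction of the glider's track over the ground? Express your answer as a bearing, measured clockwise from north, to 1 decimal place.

338.5°

Taking east as x and north as y: velocity relative to the air = (-7.781, 74.032) km/h; the air relative to ground = (-35.398, 35.398) km/h.
Velocity relative to ground = (-7.781, 74.032) + (-35.398, 35.398) = (-43.179, 109.430) km/h.
Bearing = atan2(-43.18, 109.43) = 338.47° clockwise from north.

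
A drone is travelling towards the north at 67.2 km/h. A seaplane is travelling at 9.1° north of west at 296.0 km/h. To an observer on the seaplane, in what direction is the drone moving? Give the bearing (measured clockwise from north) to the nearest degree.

Taking east as x and north as y: drone velocity = (0.000, 67.200) km/h; seaplane velocity = (-292.274, 46.815) km/h.
Velocity of drone relative to seaplane = (0.000, 67.200) − (-292.274, 46.815) = (292.274, 20.385) km/h.
Bearing = atan2(292.27, 20.39) = 86.01° clockwise from north.

086°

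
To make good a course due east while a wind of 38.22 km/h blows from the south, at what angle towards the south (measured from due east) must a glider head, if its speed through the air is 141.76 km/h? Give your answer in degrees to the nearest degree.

16°

The wind pushes perpendicular to the desired track; the heading must have a component into the wind equal to 38.22 km/h: 141.76 sin θ = 38.22.
sin θ = 0.2696, so θ = 15.641°.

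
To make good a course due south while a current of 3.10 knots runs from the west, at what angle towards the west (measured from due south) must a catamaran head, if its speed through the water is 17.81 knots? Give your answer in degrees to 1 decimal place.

10.0°

The current pushes perpendicular to the desired track; the heading must have a component into the current equal to 3.10 knots: 17.81 sin θ = 3.10.
sin θ = 0.1741, so θ = 10.024°.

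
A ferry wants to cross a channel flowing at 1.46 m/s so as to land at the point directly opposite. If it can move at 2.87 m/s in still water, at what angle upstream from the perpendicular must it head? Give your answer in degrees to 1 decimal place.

30.6°

To cancel the current, the upstream component of the ferry's velocity must equal the flow: 2.87 sin θ = 1.46.
sin θ = 1.46 / 2.87 = 0.5087.
θ = arcsin(0.5087) = 30.578°.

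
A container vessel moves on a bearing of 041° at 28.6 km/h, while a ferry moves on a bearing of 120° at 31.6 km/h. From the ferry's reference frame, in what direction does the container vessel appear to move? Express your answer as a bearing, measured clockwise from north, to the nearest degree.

347°

Taking east as x and north as y: container vessel velocity = (18.763, 21.585) km/h; ferry velocity = (27.366, -15.800) km/h.
Velocity of container vessel relative to ferry = (18.763, 21.585) − (27.366, -15.800) = (-8.603, 37.385) km/h.
Bearing = atan2(-8.60, 37.38) = 347.04° clockwise from north.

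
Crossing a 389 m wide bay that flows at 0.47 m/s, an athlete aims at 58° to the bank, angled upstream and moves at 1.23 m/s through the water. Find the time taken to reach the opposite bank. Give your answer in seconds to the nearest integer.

The component of the athlete's velocity perpendicular to the bank is 1.23 × sin 58° = 1.043 m/s.
Only the cross-stream component determines the crossing time; the current contributes nothing perpendicular to the bank.
Time = 389 / 1.043 = 372.927 s.

373 s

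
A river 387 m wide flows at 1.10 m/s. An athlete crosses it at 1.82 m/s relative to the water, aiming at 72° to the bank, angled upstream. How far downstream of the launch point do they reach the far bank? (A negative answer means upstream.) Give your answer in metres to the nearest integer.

120 m

Perpendicular speed = 1.731 m/s; crossing time = 387 / 1.731 = 223.580 s.
Net downstream speed = 0.538 m/s.
Drift = 0.538 × 223.580 = 120.194 m (downstream).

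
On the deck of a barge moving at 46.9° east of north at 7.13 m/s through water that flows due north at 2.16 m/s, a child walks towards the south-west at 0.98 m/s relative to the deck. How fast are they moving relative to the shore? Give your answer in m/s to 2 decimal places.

7.78 m/s

In east/north components (m/s): child relative to barge = (-0.693, -0.693); barge relative to water = (5.206, 4.872); water relative to ground = (0.000, 2.160).
Sum = (4.513, 6.339) m/s.
Speed = |(4.513, 6.339)| = 7.781 m/s.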